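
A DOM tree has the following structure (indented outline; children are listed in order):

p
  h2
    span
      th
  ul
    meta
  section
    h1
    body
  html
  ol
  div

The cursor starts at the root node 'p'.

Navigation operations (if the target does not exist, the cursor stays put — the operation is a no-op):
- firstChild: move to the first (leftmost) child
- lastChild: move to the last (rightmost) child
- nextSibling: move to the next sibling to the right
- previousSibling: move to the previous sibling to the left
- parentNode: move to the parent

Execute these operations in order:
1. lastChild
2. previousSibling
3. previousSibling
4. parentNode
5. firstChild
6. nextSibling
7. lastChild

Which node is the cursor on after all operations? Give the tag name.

After 1 (lastChild): div
After 2 (previousSibling): ol
After 3 (previousSibling): html
After 4 (parentNode): p
After 5 (firstChild): h2
After 6 (nextSibling): ul
After 7 (lastChild): meta

Answer: meta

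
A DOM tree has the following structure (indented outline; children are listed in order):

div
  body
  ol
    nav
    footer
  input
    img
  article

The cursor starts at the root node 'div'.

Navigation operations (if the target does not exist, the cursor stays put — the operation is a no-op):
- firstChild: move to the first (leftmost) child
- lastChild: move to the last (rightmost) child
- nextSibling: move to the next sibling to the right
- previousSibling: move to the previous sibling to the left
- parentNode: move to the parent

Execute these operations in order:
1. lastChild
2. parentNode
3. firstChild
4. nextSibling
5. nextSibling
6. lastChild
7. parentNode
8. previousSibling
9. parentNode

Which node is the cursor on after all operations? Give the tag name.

After 1 (lastChild): article
After 2 (parentNode): div
After 3 (firstChild): body
After 4 (nextSibling): ol
After 5 (nextSibling): input
After 6 (lastChild): img
After 7 (parentNode): input
After 8 (previousSibling): ol
After 9 (parentNode): div

Answer: div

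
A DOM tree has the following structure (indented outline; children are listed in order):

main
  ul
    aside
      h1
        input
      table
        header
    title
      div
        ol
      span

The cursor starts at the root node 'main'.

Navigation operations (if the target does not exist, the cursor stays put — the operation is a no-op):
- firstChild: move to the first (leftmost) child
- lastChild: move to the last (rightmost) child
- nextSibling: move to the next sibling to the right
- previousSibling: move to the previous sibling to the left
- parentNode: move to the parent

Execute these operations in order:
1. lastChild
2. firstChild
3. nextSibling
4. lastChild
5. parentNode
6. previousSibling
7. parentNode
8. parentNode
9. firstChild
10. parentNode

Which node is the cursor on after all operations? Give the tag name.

After 1 (lastChild): ul
After 2 (firstChild): aside
After 3 (nextSibling): title
After 4 (lastChild): span
After 5 (parentNode): title
After 6 (previousSibling): aside
After 7 (parentNode): ul
After 8 (parentNode): main
After 9 (firstChild): ul
After 10 (parentNode): main

Answer: main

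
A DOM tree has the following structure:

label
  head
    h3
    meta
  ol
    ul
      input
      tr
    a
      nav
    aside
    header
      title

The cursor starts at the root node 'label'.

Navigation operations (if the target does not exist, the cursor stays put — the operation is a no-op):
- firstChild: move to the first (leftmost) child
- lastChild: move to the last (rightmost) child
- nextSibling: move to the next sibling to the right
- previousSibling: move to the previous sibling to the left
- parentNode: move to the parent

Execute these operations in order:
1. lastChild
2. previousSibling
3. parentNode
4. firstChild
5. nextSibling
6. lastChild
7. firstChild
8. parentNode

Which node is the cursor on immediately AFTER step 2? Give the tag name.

After 1 (lastChild): ol
After 2 (previousSibling): head

Answer: head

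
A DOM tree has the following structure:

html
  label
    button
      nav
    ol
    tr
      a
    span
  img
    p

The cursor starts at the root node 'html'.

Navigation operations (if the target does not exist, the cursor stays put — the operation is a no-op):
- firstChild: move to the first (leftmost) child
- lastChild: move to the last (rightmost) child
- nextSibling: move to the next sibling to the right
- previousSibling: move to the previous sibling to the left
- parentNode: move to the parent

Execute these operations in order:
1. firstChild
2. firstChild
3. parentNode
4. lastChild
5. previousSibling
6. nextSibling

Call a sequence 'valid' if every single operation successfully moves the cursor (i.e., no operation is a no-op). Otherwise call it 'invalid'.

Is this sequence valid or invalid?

After 1 (firstChild): label
After 2 (firstChild): button
After 3 (parentNode): label
After 4 (lastChild): span
After 5 (previousSibling): tr
After 6 (nextSibling): span

Answer: valid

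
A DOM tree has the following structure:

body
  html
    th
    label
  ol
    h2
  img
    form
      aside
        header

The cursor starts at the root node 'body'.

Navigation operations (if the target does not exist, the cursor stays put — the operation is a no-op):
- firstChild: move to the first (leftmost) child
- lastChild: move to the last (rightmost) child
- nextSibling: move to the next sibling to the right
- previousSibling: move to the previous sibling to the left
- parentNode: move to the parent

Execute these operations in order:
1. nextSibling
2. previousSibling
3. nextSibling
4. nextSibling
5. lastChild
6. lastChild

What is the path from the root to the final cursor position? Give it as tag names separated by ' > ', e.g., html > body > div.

After 1 (nextSibling): body (no-op, stayed)
After 2 (previousSibling): body (no-op, stayed)
After 3 (nextSibling): body (no-op, stayed)
After 4 (nextSibling): body (no-op, stayed)
After 5 (lastChild): img
After 6 (lastChild): form

Answer: body > img > form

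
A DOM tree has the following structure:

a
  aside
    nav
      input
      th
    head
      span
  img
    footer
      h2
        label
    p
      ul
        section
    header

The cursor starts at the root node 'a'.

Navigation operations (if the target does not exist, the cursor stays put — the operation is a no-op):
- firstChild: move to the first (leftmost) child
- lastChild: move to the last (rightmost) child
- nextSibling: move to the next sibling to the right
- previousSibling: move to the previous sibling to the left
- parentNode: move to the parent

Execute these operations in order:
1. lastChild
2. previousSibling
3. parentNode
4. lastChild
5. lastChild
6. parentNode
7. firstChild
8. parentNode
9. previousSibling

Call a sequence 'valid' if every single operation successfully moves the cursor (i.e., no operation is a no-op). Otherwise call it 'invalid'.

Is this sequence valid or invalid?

After 1 (lastChild): img
After 2 (previousSibling): aside
After 3 (parentNode): a
After 4 (lastChild): img
After 5 (lastChild): header
After 6 (parentNode): img
After 7 (firstChild): footer
After 8 (parentNode): img
After 9 (previousSibling): aside

Answer: valid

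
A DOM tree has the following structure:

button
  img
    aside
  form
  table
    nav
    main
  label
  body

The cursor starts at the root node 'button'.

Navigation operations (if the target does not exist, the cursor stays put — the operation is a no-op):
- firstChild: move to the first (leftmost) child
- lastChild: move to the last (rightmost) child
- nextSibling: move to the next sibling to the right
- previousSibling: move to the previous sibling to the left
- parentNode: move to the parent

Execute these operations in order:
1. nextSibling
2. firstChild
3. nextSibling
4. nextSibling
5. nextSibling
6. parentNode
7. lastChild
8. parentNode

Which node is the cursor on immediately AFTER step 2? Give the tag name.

Answer: img

Derivation:
After 1 (nextSibling): button (no-op, stayed)
After 2 (firstChild): img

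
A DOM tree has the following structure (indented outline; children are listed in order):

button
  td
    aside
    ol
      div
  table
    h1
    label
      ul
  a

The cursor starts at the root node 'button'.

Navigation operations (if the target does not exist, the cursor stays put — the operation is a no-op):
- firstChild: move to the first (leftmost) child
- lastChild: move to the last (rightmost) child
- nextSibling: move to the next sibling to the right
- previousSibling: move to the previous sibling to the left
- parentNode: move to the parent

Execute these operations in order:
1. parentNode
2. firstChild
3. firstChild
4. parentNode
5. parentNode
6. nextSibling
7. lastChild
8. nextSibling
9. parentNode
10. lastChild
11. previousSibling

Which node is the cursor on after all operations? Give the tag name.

After 1 (parentNode): button (no-op, stayed)
After 2 (firstChild): td
After 3 (firstChild): aside
After 4 (parentNode): td
After 5 (parentNode): button
After 6 (nextSibling): button (no-op, stayed)
After 7 (lastChild): a
After 8 (nextSibling): a (no-op, stayed)
After 9 (parentNode): button
After 10 (lastChild): a
After 11 (previousSibling): table

Answer: table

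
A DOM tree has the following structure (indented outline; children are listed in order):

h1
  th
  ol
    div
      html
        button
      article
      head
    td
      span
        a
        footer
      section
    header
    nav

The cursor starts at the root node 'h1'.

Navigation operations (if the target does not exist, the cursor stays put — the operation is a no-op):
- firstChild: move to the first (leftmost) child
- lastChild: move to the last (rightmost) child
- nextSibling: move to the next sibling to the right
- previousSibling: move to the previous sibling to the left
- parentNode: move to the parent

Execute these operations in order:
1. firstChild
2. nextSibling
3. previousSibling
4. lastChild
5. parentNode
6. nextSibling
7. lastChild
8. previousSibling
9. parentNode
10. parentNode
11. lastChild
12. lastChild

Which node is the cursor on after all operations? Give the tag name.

Answer: nav

Derivation:
After 1 (firstChild): th
After 2 (nextSibling): ol
After 3 (previousSibling): th
After 4 (lastChild): th (no-op, stayed)
After 5 (parentNode): h1
After 6 (nextSibling): h1 (no-op, stayed)
After 7 (lastChild): ol
After 8 (previousSibling): th
After 9 (parentNode): h1
After 10 (parentNode): h1 (no-op, stayed)
After 11 (lastChild): ol
After 12 (lastChild): nav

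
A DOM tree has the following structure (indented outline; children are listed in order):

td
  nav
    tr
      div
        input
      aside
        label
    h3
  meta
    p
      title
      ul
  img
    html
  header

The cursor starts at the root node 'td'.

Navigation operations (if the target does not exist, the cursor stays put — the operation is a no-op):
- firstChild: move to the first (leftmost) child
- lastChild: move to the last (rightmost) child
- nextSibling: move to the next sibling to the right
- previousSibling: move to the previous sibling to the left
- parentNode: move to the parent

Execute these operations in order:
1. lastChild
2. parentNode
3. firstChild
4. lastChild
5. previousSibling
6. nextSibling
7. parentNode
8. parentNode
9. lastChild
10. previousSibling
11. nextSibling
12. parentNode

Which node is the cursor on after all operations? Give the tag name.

After 1 (lastChild): header
After 2 (parentNode): td
After 3 (firstChild): nav
After 4 (lastChild): h3
After 5 (previousSibling): tr
After 6 (nextSibling): h3
After 7 (parentNode): nav
After 8 (parentNode): td
After 9 (lastChild): header
After 10 (previousSibling): img
After 11 (nextSibling): header
After 12 (parentNode): td

Answer: td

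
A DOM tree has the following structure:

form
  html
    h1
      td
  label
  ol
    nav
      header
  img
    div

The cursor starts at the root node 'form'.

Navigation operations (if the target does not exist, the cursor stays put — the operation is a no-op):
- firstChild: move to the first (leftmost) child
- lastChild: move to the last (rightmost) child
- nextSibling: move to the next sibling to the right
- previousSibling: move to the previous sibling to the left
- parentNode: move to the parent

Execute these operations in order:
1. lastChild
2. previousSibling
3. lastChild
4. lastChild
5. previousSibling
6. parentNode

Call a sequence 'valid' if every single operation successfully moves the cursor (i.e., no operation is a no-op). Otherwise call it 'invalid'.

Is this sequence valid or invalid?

Answer: invalid

Derivation:
After 1 (lastChild): img
After 2 (previousSibling): ol
After 3 (lastChild): nav
After 4 (lastChild): header
After 5 (previousSibling): header (no-op, stayed)
After 6 (parentNode): nav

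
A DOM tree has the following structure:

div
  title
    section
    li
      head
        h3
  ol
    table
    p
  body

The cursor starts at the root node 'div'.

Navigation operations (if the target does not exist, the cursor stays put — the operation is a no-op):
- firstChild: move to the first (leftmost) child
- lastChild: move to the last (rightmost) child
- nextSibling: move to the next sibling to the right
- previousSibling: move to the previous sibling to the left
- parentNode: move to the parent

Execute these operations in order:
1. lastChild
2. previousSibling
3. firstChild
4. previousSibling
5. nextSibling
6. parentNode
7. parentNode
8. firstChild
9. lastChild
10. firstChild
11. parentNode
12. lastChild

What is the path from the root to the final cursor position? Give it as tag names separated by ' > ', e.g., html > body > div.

Answer: div > title > li > head

Derivation:
After 1 (lastChild): body
After 2 (previousSibling): ol
After 3 (firstChild): table
After 4 (previousSibling): table (no-op, stayed)
After 5 (nextSibling): p
After 6 (parentNode): ol
After 7 (parentNode): div
After 8 (firstChild): title
After 9 (lastChild): li
After 10 (firstChild): head
After 11 (parentNode): li
After 12 (lastChild): head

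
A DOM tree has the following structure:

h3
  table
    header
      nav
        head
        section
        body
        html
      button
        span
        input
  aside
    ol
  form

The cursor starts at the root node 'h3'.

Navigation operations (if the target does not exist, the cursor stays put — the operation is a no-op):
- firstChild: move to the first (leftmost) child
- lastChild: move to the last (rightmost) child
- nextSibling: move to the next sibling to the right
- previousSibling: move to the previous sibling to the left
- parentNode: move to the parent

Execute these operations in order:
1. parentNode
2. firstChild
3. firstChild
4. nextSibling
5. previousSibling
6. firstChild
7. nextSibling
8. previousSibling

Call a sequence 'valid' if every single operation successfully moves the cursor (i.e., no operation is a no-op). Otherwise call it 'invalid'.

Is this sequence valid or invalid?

After 1 (parentNode): h3 (no-op, stayed)
After 2 (firstChild): table
After 3 (firstChild): header
After 4 (nextSibling): header (no-op, stayed)
After 5 (previousSibling): header (no-op, stayed)
After 6 (firstChild): nav
After 7 (nextSibling): button
After 8 (previousSibling): nav

Answer: invalid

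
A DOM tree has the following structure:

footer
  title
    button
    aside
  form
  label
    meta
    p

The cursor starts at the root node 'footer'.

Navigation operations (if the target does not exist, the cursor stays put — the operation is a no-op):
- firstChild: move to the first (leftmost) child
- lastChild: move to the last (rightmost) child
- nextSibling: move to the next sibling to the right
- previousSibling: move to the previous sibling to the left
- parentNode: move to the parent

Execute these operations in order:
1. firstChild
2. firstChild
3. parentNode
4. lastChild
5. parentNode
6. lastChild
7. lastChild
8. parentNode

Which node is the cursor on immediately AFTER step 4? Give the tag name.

After 1 (firstChild): title
After 2 (firstChild): button
After 3 (parentNode): title
After 4 (lastChild): aside

Answer: aside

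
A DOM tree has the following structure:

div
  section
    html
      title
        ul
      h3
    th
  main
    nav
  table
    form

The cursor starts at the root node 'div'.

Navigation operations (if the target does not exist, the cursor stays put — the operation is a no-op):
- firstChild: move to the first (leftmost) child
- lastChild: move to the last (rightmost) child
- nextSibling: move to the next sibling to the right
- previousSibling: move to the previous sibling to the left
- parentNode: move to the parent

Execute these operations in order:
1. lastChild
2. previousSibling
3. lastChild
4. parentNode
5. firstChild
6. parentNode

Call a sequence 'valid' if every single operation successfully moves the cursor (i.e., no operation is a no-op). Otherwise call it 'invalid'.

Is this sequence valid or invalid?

Answer: valid

Derivation:
After 1 (lastChild): table
After 2 (previousSibling): main
After 3 (lastChild): nav
After 4 (parentNode): main
After 5 (firstChild): nav
After 6 (parentNode): main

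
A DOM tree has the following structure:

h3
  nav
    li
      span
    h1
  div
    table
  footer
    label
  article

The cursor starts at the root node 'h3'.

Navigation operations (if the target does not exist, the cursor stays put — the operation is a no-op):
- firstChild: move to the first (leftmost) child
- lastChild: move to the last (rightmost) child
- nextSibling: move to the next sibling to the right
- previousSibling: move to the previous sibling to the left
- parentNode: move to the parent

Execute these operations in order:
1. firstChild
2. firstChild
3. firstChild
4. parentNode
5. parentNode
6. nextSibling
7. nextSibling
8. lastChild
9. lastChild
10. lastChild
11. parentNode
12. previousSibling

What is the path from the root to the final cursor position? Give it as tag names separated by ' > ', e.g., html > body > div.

After 1 (firstChild): nav
After 2 (firstChild): li
After 3 (firstChild): span
After 4 (parentNode): li
After 5 (parentNode): nav
After 6 (nextSibling): div
After 7 (nextSibling): footer
After 8 (lastChild): label
After 9 (lastChild): label (no-op, stayed)
After 10 (lastChild): label (no-op, stayed)
After 11 (parentNode): footer
After 12 (previousSibling): div

Answer: h3 > div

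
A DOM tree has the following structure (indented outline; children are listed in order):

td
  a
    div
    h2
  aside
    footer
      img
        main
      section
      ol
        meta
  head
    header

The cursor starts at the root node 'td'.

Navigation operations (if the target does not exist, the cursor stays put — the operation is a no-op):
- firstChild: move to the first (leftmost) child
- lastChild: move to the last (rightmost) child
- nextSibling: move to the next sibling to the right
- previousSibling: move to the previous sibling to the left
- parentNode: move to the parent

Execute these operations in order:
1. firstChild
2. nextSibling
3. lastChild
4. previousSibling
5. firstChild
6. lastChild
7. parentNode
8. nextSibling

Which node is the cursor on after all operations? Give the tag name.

After 1 (firstChild): a
After 2 (nextSibling): aside
After 3 (lastChild): footer
After 4 (previousSibling): footer (no-op, stayed)
After 5 (firstChild): img
After 6 (lastChild): main
After 7 (parentNode): img
After 8 (nextSibling): section

Answer: section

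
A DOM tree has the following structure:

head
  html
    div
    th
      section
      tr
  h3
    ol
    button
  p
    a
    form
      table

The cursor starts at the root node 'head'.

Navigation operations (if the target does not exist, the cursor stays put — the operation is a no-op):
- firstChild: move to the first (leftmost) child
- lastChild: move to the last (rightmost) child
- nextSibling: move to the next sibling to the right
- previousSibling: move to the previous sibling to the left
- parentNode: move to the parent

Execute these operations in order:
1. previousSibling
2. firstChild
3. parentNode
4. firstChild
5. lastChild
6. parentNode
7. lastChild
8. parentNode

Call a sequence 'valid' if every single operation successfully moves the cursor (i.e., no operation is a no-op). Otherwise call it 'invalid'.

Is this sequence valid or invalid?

After 1 (previousSibling): head (no-op, stayed)
After 2 (firstChild): html
After 3 (parentNode): head
After 4 (firstChild): html
After 5 (lastChild): th
After 6 (parentNode): html
After 7 (lastChild): th
After 8 (parentNode): html

Answer: invalid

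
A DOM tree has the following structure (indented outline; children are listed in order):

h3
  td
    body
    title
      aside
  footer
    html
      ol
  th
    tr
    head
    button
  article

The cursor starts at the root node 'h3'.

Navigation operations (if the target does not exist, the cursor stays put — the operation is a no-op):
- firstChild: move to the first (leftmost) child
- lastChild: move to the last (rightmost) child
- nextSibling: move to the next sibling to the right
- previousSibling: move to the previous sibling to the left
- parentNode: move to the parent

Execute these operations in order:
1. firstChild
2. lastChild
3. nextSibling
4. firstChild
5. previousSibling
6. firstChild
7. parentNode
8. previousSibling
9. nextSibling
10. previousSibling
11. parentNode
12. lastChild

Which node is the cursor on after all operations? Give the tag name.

Answer: title

Derivation:
After 1 (firstChild): td
After 2 (lastChild): title
After 3 (nextSibling): title (no-op, stayed)
After 4 (firstChild): aside
After 5 (previousSibling): aside (no-op, stayed)
After 6 (firstChild): aside (no-op, stayed)
After 7 (parentNode): title
After 8 (previousSibling): body
After 9 (nextSibling): title
After 10 (previousSibling): body
After 11 (parentNode): td
After 12 (lastChild): title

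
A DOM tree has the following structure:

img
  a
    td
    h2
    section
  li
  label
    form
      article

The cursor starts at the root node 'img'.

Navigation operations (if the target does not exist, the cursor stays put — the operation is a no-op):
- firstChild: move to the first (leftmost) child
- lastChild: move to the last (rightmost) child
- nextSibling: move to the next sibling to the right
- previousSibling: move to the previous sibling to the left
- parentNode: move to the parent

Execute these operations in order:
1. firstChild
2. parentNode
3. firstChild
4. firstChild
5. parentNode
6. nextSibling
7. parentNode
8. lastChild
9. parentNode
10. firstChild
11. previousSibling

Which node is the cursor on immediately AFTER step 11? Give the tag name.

Answer: a

Derivation:
After 1 (firstChild): a
After 2 (parentNode): img
After 3 (firstChild): a
After 4 (firstChild): td
After 5 (parentNode): a
After 6 (nextSibling): li
After 7 (parentNode): img
After 8 (lastChild): label
After 9 (parentNode): img
After 10 (firstChild): a
After 11 (previousSibling): a (no-op, stayed)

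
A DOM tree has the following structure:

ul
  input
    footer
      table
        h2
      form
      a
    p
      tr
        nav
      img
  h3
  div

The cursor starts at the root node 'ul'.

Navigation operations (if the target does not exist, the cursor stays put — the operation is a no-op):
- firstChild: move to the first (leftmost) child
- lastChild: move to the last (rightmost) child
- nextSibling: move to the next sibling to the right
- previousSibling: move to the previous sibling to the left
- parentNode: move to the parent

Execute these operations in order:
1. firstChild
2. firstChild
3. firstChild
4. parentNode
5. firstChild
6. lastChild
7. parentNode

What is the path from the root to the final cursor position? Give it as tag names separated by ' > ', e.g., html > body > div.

After 1 (firstChild): input
After 2 (firstChild): footer
After 3 (firstChild): table
After 4 (parentNode): footer
After 5 (firstChild): table
After 6 (lastChild): h2
After 7 (parentNode): table

Answer: ul > input > footer > table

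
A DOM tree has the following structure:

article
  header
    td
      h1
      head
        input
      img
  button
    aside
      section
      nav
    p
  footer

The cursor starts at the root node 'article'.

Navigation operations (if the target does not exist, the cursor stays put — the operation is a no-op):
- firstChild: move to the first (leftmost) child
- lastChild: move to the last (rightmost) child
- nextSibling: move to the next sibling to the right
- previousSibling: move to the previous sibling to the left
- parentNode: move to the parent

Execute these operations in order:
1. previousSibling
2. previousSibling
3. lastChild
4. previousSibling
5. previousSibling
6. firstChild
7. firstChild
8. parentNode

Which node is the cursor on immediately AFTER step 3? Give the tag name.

After 1 (previousSibling): article (no-op, stayed)
After 2 (previousSibling): article (no-op, stayed)
After 3 (lastChild): footer

Answer: footer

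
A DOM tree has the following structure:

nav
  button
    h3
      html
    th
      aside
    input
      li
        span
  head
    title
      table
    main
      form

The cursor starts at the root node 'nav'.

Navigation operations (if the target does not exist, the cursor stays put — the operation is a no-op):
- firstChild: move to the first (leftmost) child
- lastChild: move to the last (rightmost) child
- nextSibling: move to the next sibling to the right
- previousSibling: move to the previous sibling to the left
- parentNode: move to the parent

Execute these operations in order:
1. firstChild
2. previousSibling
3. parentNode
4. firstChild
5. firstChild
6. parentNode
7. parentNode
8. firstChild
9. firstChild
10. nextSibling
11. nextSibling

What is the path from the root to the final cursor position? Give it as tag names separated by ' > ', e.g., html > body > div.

After 1 (firstChild): button
After 2 (previousSibling): button (no-op, stayed)
After 3 (parentNode): nav
After 4 (firstChild): button
After 5 (firstChild): h3
After 6 (parentNode): button
After 7 (parentNode): nav
After 8 (firstChild): button
After 9 (firstChild): h3
After 10 (nextSibling): th
After 11 (nextSibling): input

Answer: nav > button > input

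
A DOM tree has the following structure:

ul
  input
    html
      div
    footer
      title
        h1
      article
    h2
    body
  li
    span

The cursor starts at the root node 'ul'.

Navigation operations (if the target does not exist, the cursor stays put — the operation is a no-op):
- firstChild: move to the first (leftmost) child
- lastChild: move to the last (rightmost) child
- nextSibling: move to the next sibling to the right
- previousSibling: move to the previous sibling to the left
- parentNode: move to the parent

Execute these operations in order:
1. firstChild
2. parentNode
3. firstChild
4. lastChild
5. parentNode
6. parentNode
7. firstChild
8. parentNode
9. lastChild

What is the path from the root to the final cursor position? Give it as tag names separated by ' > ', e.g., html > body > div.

After 1 (firstChild): input
After 2 (parentNode): ul
After 3 (firstChild): input
After 4 (lastChild): body
After 5 (parentNode): input
After 6 (parentNode): ul
After 7 (firstChild): input
After 8 (parentNode): ul
After 9 (lastChild): li

Answer: ul > li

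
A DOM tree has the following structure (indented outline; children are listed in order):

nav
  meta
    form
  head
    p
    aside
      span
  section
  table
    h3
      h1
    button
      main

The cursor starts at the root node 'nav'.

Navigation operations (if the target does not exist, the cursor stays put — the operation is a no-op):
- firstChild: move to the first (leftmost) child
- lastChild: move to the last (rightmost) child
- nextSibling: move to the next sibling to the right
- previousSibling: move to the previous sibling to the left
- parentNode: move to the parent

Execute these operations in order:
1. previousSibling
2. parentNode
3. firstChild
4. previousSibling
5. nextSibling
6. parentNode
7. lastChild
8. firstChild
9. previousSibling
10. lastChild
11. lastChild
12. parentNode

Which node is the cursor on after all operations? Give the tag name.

Answer: h3

Derivation:
After 1 (previousSibling): nav (no-op, stayed)
After 2 (parentNode): nav (no-op, stayed)
After 3 (firstChild): meta
After 4 (previousSibling): meta (no-op, stayed)
After 5 (nextSibling): head
After 6 (parentNode): nav
After 7 (lastChild): table
After 8 (firstChild): h3
After 9 (previousSibling): h3 (no-op, stayed)
After 10 (lastChild): h1
After 11 (lastChild): h1 (no-op, stayed)
After 12 (parentNode): h3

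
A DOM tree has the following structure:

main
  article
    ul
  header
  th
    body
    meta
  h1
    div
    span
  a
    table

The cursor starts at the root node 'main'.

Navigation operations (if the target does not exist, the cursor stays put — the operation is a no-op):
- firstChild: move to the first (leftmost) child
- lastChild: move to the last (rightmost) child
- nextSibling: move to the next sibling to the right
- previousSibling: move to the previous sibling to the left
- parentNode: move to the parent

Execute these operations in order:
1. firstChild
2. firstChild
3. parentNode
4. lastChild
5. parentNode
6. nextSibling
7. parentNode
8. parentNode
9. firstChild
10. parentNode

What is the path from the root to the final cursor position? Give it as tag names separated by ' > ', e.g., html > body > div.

Answer: main

Derivation:
After 1 (firstChild): article
After 2 (firstChild): ul
After 3 (parentNode): article
After 4 (lastChild): ul
After 5 (parentNode): article
After 6 (nextSibling): header
After 7 (parentNode): main
After 8 (parentNode): main (no-op, stayed)
After 9 (firstChild): article
After 10 (parentNode): main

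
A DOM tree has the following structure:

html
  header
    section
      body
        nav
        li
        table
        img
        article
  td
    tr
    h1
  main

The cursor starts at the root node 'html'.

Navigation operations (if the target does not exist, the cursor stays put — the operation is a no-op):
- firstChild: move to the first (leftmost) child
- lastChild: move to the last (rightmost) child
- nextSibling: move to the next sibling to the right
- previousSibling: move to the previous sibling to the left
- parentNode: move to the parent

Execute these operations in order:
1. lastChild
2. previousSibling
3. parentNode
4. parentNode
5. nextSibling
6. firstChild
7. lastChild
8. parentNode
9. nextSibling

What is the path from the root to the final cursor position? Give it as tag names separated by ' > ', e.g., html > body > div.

After 1 (lastChild): main
After 2 (previousSibling): td
After 3 (parentNode): html
After 4 (parentNode): html (no-op, stayed)
After 5 (nextSibling): html (no-op, stayed)
After 6 (firstChild): header
After 7 (lastChild): section
After 8 (parentNode): header
After 9 (nextSibling): td

Answer: html > td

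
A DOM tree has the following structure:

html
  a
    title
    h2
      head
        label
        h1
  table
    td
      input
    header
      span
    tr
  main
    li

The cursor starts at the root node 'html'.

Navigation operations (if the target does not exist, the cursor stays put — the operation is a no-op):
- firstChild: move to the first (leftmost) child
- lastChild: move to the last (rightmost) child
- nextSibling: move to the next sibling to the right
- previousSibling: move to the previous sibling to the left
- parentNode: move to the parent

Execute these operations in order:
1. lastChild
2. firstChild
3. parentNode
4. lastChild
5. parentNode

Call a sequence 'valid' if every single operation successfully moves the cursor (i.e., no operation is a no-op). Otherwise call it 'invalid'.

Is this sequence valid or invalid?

After 1 (lastChild): main
After 2 (firstChild): li
After 3 (parentNode): main
After 4 (lastChild): li
After 5 (parentNode): main

Answer: valid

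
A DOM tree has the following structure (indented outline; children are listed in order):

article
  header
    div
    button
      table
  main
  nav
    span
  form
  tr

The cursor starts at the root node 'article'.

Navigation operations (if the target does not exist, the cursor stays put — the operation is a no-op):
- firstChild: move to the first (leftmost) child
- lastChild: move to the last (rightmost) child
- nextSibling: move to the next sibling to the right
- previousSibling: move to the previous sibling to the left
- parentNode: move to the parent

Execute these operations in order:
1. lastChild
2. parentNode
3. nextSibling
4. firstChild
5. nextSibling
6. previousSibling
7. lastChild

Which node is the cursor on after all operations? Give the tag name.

After 1 (lastChild): tr
After 2 (parentNode): article
After 3 (nextSibling): article (no-op, stayed)
After 4 (firstChild): header
After 5 (nextSibling): main
After 6 (previousSibling): header
After 7 (lastChild): button

Answer: button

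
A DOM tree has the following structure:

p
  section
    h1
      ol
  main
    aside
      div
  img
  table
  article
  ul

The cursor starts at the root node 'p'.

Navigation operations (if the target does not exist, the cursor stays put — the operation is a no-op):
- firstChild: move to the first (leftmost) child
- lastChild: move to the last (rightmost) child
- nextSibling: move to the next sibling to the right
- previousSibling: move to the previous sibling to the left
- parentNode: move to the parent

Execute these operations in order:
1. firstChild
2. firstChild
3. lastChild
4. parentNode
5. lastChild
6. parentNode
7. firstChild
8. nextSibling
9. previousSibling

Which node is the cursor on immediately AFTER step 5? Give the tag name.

Answer: ol

Derivation:
After 1 (firstChild): section
After 2 (firstChild): h1
After 3 (lastChild): ol
After 4 (parentNode): h1
After 5 (lastChild): ol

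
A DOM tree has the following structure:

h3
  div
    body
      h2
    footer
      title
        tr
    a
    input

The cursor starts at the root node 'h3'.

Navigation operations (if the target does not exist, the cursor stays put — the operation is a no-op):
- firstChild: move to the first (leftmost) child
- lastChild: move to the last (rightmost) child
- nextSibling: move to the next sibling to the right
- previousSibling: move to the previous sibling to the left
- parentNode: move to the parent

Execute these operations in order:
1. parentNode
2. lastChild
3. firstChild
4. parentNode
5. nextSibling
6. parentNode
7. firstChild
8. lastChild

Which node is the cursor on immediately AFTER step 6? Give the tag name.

After 1 (parentNode): h3 (no-op, stayed)
After 2 (lastChild): div
After 3 (firstChild): body
After 4 (parentNode): div
After 5 (nextSibling): div (no-op, stayed)
After 6 (parentNode): h3

Answer: h3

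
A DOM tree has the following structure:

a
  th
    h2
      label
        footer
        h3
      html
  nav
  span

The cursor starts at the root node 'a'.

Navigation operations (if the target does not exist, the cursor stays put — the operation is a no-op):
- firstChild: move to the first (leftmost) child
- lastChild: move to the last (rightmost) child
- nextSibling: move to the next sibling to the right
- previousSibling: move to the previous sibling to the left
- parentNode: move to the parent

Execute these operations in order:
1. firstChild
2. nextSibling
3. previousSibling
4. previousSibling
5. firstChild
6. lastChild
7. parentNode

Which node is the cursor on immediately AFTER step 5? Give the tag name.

Answer: h2

Derivation:
After 1 (firstChild): th
After 2 (nextSibling): nav
After 3 (previousSibling): th
After 4 (previousSibling): th (no-op, stayed)
After 5 (firstChild): h2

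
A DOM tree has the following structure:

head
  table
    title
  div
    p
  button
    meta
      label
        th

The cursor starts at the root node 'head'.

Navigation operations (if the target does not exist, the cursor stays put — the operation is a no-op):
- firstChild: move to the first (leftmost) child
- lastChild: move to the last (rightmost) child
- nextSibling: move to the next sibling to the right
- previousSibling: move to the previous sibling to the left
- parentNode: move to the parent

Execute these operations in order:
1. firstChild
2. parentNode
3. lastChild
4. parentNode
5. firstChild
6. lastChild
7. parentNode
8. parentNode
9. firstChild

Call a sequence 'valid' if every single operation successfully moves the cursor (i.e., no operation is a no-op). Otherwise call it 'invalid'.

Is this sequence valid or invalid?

After 1 (firstChild): table
After 2 (parentNode): head
After 3 (lastChild): button
After 4 (parentNode): head
After 5 (firstChild): table
After 6 (lastChild): title
After 7 (parentNode): table
After 8 (parentNode): head
After 9 (firstChild): table

Answer: valid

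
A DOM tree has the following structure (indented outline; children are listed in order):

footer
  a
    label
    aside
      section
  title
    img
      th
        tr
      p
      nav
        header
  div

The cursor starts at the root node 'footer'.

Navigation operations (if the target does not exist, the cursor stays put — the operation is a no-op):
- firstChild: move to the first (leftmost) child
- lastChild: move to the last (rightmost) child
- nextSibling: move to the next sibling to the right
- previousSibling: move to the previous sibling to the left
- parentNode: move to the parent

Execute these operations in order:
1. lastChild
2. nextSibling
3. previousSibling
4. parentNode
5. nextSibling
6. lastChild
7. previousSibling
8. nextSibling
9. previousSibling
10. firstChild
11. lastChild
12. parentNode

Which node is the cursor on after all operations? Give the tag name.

After 1 (lastChild): div
After 2 (nextSibling): div (no-op, stayed)
After 3 (previousSibling): title
After 4 (parentNode): footer
After 5 (nextSibling): footer (no-op, stayed)
After 6 (lastChild): div
After 7 (previousSibling): title
After 8 (nextSibling): div
After 9 (previousSibling): title
After 10 (firstChild): img
After 11 (lastChild): nav
After 12 (parentNode): img

Answer: img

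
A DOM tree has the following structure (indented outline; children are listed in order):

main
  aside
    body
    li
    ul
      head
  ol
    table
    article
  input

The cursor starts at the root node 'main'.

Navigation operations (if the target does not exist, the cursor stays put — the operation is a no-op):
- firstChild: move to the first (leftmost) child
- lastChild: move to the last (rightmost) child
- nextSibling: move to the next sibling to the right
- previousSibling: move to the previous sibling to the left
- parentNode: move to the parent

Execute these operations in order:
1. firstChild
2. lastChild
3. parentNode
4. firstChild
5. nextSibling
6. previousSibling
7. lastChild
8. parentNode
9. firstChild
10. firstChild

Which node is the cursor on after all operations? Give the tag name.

After 1 (firstChild): aside
After 2 (lastChild): ul
After 3 (parentNode): aside
After 4 (firstChild): body
After 5 (nextSibling): li
After 6 (previousSibling): body
After 7 (lastChild): body (no-op, stayed)
After 8 (parentNode): aside
After 9 (firstChild): body
After 10 (firstChild): body (no-op, stayed)

Answer: body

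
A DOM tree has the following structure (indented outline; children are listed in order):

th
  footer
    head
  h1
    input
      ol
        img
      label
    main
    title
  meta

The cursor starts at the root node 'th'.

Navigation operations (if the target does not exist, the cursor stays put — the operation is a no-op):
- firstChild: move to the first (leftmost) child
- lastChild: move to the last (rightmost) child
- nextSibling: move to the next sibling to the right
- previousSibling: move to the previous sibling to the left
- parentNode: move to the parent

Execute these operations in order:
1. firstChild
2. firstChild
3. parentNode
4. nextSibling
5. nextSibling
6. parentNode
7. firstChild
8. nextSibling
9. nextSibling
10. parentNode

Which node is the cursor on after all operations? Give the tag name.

Answer: th

Derivation:
After 1 (firstChild): footer
After 2 (firstChild): head
After 3 (parentNode): footer
After 4 (nextSibling): h1
After 5 (nextSibling): meta
After 6 (parentNode): th
After 7 (firstChild): footer
After 8 (nextSibling): h1
After 9 (nextSibling): meta
After 10 (parentNode): th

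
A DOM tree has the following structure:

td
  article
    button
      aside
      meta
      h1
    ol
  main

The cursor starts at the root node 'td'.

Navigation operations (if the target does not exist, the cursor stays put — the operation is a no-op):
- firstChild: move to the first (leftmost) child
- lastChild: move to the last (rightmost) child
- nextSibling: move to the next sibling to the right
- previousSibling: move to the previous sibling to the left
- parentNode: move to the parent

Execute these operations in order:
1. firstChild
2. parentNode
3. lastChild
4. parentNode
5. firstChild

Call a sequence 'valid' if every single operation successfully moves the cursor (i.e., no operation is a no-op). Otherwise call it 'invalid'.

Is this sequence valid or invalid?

Answer: valid

Derivation:
After 1 (firstChild): article
After 2 (parentNode): td
After 3 (lastChild): main
After 4 (parentNode): td
After 5 (firstChild): article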